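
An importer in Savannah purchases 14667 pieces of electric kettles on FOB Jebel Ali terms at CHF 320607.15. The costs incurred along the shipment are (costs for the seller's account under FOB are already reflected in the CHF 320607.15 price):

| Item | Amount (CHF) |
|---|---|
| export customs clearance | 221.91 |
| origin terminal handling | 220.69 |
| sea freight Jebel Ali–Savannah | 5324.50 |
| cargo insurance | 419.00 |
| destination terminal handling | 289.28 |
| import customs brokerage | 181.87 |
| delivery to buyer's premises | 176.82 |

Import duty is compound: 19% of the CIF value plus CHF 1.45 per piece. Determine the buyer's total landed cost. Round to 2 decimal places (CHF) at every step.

Total landed cost: CHF 410272.39

FOB: the seller bears costs until goods are on board at the origin port; the buyer bears freight, insurance and all costs thereafter.
Already in the invoice (seller's account under FOB): export clearance, origin terminal — exclude.
CIF value = FOB price + freight + insurance = 320607.15 + 5324.50 + 419.00 = 326350.65
Ad valorem component: 326350.65 × 19% = 62006.62
Specific component: 14667 × 1.45 = 21267.15
Import duty = 62006.62 + 21267.15 = 83273.77
Buyer bears: freight 5324.50 + insurance 419.00 + destination terminal 289.28 + brokerage 181.87 + delivery 176.82 + duty 83273.77 = 89665.24
Landed cost = invoice 320607.15 + 89665.24 = 410272.39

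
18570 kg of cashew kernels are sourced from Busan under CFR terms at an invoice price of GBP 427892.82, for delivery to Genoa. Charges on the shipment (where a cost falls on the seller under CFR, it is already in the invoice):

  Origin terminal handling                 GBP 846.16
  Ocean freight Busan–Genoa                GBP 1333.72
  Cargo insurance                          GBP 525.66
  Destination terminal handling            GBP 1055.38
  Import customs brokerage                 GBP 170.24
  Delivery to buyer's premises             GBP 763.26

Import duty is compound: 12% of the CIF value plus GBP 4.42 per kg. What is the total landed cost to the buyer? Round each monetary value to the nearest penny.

Total landed cost: GBP 563896.98

CFR: the seller pays costs through ocean freight to the destination port, but not insurance.
Already in the invoice (seller's account under CFR): origin terminal, freight — exclude.
CIF value = CFR price + insurance = 427892.82 + 525.66 = 428418.48
Ad valorem component: 428418.48 × 12% = 51410.22
Specific component: 18570 × 4.42 = 82079.40
Import duty = 51410.22 + 82079.40 = 133489.62
Buyer bears: insurance 525.66 + destination terminal 1055.38 + brokerage 170.24 + delivery 763.26 + duty 133489.62 = 136004.16
Landed cost = invoice 427892.82 + 136004.16 = 563896.98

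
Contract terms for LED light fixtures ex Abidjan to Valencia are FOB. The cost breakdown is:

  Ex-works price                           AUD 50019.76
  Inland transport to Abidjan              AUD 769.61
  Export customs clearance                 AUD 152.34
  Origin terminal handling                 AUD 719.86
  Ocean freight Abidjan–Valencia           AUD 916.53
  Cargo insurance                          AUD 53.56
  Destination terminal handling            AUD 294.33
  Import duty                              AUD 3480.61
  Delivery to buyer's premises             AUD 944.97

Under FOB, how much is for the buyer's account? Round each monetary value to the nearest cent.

Buyer's account: AUD 5690.00

FOB: the seller bears costs until goods are on board at the origin port; the buyer bears freight, insurance and all costs thereafter.
Seller's account: goods 50019.76 + inland to port 769.61 + export clearance 152.34 + origin terminal 719.86 = 51661.57
Buyer's account: freight 916.53 + insurance 53.56 + destination terminal 294.33 + duty 3480.61 + delivery 944.97 = 5690.00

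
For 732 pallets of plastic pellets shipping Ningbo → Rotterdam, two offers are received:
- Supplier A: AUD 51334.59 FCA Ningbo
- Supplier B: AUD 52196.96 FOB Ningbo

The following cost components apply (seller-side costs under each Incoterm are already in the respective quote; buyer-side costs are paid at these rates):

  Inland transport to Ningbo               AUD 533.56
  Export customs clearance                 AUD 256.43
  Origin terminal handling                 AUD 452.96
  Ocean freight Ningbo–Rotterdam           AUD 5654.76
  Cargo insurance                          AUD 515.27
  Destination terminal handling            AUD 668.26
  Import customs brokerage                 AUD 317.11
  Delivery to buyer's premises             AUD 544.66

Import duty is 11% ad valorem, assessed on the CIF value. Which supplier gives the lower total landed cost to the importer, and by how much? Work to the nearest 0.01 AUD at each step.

Supplier A is cheaper by AUD 454.45

Supplier A (FCA):
CIF value = FCA price + origin terminal + freight + insurance = 51334.59 + 452.96 + 5654.76 + 515.27 = 57957.58
Import duty = 57957.58 × 11% = 6375.33
Buyer bears (A): 452.96 + 5654.76 + 515.27 + 668.26 + 317.11 + 544.66 = 8153.02
Landed cost (A) = invoice 51334.59 + 8153.02 + duty 6375.33 = 65862.94
Supplier B (FOB):
CIF value = FOB price + freight + insurance = 52196.96 + 5654.76 + 515.27 = 58366.99
Import duty = 58366.99 × 11% = 6420.37
Buyer bears (B): 5654.76 + 515.27 + 668.26 + 317.11 + 544.66 = 7700.06
Landed cost (B) = invoice 52196.96 + 7700.06 + duty 6420.37 = 66317.39
Difference = |65862.94 − 66317.39| = 454.45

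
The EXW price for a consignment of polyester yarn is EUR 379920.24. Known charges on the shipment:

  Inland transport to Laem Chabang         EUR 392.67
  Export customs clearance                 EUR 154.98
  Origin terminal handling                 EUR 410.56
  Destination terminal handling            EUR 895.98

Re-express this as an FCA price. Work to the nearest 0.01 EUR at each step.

FCA price: EUR 380467.89

Not relevant to the conversion: origin terminal, destination terminal — on the buyer under both terms; not part of either seller's price.
From EXW to FCA, the seller additionally bears: inland to port, export clearance.
FCA price = 379920.24 + 392.67 + 154.98 = 380467.89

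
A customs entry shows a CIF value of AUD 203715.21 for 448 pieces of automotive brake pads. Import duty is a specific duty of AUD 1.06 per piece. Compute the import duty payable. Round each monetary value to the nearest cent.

Import duty: AUD 474.88

Import duty = 448 × 1.06 = 474.88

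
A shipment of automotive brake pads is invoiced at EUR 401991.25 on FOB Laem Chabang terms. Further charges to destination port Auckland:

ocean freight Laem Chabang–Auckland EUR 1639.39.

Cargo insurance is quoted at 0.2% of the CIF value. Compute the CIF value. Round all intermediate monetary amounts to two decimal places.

Let C be the CIF value. C = FOB price + freight + 0.2% × C
C − 0.2% × C = 401991.25 + 1639.39
0.998 × C = 403630.64
C = 403630.64 / 0.998 = 404439.52
Insurance premium = 0.2% × 404439.52 = 808.88

CIF value: EUR 404439.52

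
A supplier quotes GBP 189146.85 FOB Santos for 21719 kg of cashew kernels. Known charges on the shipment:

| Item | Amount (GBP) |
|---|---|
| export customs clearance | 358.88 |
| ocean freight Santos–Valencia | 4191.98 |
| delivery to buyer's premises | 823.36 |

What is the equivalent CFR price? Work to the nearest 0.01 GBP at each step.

Not relevant to the conversion: export clearance — on the seller under both FOB and CFR; already in the FOB price and stays in the CFR price. delivery — on the buyer under both terms; not part of either seller's price.
From FOB to CFR, the seller additionally bears: freight.
CFR price = 189146.85 + 4191.98 = 193338.83

CFR price: GBP 193338.83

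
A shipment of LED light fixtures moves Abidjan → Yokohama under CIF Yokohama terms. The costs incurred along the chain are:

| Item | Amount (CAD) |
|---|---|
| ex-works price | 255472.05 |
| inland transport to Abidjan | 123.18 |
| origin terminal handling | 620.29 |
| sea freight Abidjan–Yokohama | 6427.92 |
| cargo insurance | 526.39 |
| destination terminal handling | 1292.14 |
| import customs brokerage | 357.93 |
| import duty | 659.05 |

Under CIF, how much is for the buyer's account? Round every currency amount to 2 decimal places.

Buyer's account: CAD 2309.12

CIF: the seller pays costs through ocean freight and marine insurance to the destination port.
Seller's account: goods 255472.05 + inland to port 123.18 + origin terminal 620.29 + freight 6427.92 + insurance 526.39 = 263169.83
Buyer's account: destination terminal 1292.14 + brokerage 357.93 + duty 659.05 = 2309.12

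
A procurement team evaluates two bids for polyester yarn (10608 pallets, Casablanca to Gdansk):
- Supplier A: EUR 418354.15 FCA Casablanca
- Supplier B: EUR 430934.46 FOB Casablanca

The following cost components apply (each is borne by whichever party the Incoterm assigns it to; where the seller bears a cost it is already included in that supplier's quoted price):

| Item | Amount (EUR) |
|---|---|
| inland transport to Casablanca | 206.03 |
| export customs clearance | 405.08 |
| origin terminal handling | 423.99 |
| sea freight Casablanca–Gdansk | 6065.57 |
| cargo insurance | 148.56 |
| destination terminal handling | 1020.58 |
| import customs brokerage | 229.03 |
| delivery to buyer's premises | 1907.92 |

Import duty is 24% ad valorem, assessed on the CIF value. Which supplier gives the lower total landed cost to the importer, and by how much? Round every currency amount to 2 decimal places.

Supplier A (FCA):
CIF value = FCA price + origin terminal + freight + insurance = 418354.15 + 423.99 + 6065.57 + 148.56 = 424992.27
Import duty = 424992.27 × 24% = 101998.14
Buyer bears (A): 423.99 + 6065.57 + 148.56 + 1020.58 + 229.03 + 1907.92 = 9795.65
Landed cost (A) = invoice 418354.15 + 9795.65 + duty 101998.14 = 530147.94
Supplier B (FOB):
CIF value = FOB price + freight + insurance = 430934.46 + 6065.57 + 148.56 = 437148.59
Import duty = 437148.59 × 24% = 104915.66
Buyer bears (B): 6065.57 + 148.56 + 1020.58 + 229.03 + 1907.92 = 9371.66
Landed cost (B) = invoice 430934.46 + 9371.66 + duty 104915.66 = 545221.78
Difference = |530147.94 − 545221.78| = 15073.84

Supplier A is cheaper by EUR 15073.84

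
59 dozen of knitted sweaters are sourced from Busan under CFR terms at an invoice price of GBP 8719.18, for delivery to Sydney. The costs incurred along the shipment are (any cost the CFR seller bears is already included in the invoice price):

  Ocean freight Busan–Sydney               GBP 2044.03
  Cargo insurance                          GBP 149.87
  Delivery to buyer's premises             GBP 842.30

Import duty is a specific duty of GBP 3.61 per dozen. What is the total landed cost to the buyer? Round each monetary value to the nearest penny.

CFR: the seller pays costs through ocean freight to the destination port, but not insurance.
Already in the invoice (seller's account under CFR): freight — exclude.
CIF value = CFR price + insurance = 8719.18 + 149.87 = 8869.05
Import duty = 59 × 3.61 = 212.99
Buyer bears: insurance 149.87 + delivery 842.30 + duty 212.99 = 1205.16
Landed cost = invoice 8719.18 + 1205.16 = 9924.34

Total landed cost: GBP 9924.34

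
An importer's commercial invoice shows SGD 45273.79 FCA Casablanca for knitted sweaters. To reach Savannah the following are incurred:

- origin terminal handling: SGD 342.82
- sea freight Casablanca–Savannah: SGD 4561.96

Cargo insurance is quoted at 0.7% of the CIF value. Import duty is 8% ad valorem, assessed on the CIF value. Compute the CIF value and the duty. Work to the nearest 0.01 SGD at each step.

Let C be the CIF value. C = FCA price + pre-shipment costs + freight + 0.7% × C
C − 0.7% × C = 45273.79 + 342.82 + 4561.96
0.993 × C = 50178.57
C = 50178.57 / 0.993 = 50532.30
Insurance premium = 0.7% × 50532.30 = 353.73
Import duty = 50532.30 × 8% = 4042.58

CIF value: SGD 50532.30; import duty: SGD 4042.58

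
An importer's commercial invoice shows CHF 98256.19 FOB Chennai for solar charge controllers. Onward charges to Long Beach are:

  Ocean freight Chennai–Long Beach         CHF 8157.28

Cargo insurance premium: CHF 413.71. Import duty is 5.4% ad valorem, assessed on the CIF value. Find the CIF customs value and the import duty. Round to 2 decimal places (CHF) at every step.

CIF value: CHF 106827.18; import duty: CHF 5768.67

CIF = FOB price + freight + insurance
CIF = 98256.19 + 8157.28 + 413.71 = 106827.18
Import duty = 106827.18 × 5.4% = 5768.67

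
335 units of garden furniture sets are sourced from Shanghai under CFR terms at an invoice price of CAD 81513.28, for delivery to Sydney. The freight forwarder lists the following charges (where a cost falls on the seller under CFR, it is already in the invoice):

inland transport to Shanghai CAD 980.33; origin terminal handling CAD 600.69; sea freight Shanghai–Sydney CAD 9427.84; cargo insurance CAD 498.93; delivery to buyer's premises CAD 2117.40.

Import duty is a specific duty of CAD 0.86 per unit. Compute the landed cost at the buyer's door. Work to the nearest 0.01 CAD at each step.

Total landed cost: CAD 84417.71

CFR: the seller pays costs through ocean freight to the destination port, but not insurance.
Already in the invoice (seller's account under CFR): inland to port, origin terminal, freight — exclude.
CIF value = CFR price + insurance = 81513.28 + 498.93 = 82012.21
Import duty = 335 × 0.86 = 288.10
Buyer bears: insurance 498.93 + delivery 2117.40 + duty 288.10 = 2904.43
Landed cost = invoice 81513.28 + 2904.43 = 84417.71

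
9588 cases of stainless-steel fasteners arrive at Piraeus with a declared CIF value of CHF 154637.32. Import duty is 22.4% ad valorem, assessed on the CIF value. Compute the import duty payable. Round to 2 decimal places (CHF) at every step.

Import duty: CHF 34638.76

Import duty = 154637.32 × 22.4% = 34638.76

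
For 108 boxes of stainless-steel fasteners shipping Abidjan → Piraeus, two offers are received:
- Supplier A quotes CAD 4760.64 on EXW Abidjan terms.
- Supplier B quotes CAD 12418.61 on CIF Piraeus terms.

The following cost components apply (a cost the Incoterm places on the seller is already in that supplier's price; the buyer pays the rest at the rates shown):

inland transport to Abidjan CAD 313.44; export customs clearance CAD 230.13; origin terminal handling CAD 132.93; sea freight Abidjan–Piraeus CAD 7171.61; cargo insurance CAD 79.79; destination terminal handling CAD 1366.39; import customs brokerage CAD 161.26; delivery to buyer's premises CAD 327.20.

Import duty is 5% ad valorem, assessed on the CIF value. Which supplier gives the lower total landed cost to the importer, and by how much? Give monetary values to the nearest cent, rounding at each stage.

Supplier B is cheaper by CAD 283.43

Supplier A (EXW):
CIF value = EXW price + inland to port + export clearance + origin terminal + freight + insurance = 4760.64 + 313.44 + 230.13 + 132.93 + 7171.61 + 79.79 = 12688.54
Import duty = 12688.54 × 5% = 634.43
Buyer bears (A): 313.44 + 230.13 + 132.93 + 7171.61 + 79.79 + 1366.39 + 161.26 + 327.20 = 9782.75
Landed cost (A) = invoice 4760.64 + 9782.75 + duty 634.43 = 15177.82
Supplier B (CIF):
The CIF price already equals the CIF value: 12418.61
Import duty = 12418.61 × 5% = 620.93
Buyer bears (B): 1366.39 + 161.26 + 327.20 = 1854.85
Landed cost (B) = invoice 12418.61 + 1854.85 + duty 620.93 = 14894.39
Difference = |15177.82 − 14894.39| = 283.43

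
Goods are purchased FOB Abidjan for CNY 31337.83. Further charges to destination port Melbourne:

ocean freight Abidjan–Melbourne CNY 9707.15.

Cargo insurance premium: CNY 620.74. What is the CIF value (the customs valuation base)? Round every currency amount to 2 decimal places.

CIF = FOB price + freight + insurance
CIF = 31337.83 + 9707.15 + 620.74 = 41665.72

CIF value: CNY 41665.72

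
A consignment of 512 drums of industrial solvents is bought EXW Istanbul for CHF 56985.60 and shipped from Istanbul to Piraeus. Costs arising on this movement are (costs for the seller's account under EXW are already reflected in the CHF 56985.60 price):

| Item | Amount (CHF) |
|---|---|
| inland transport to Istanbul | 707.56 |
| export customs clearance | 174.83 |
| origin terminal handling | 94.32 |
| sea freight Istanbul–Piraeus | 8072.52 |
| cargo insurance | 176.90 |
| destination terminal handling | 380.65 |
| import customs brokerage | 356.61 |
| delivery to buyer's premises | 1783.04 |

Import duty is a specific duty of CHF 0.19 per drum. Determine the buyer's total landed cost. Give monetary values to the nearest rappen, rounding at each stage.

Total landed cost: CHF 68829.31

EXW: the seller makes goods available at their premises; the buyer bears all onward costs.
CIF value = EXW price + inland to port + export clearance + origin terminal + freight + insurance = 56985.60 + 707.56 + 174.83 + 94.32 + 8072.52 + 176.90 = 66211.73
Import duty = 512 × 0.19 = 97.28
Buyer bears: inland to port 707.56 + export clearance 174.83 + origin terminal 94.32 + freight 8072.52 + insurance 176.90 + destination terminal 380.65 + brokerage 356.61 + delivery 1783.04 + duty 97.28 = 11843.71
Landed cost = invoice 56985.60 + 11843.71 = 68829.31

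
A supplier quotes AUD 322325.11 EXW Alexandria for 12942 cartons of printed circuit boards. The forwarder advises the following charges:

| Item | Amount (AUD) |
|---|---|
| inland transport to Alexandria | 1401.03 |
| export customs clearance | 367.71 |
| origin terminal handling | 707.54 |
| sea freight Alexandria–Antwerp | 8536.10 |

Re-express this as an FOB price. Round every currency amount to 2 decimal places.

Not relevant to the conversion: freight — on the buyer under both terms; not part of either seller's price.
From EXW to FOB, the seller additionally bears: inland to port, export clearance, origin terminal.
FOB price = 322325.11 + 1401.03 + 367.71 + 707.54 = 324801.39

FOB price: AUD 324801.39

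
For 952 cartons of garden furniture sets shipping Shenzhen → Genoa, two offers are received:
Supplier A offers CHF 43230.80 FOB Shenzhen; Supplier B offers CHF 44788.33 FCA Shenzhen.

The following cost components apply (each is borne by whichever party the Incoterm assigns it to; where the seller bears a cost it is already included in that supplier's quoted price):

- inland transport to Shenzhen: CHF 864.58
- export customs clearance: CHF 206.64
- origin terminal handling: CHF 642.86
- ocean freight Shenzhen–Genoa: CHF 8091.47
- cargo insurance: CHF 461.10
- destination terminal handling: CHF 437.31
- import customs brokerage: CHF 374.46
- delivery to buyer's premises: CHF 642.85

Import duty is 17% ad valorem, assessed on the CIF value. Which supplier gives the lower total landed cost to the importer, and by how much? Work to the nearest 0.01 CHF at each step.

Supplier A (FOB):
CIF value = FOB price + freight + insurance = 43230.80 + 8091.47 + 461.10 = 51783.37
Import duty = 51783.37 × 17% = 8803.17
Buyer bears (A): 8091.47 + 461.10 + 437.31 + 374.46 + 642.85 = 10007.19
Landed cost (A) = invoice 43230.80 + 10007.19 + duty 8803.17 = 62041.16
Supplier B (FCA):
CIF value = FCA price + origin terminal + freight + insurance = 44788.33 + 642.86 + 8091.47 + 461.10 = 53983.76
Import duty = 53983.76 × 17% = 9177.24
Buyer bears (B): 642.86 + 8091.47 + 461.10 + 437.31 + 374.46 + 642.85 = 10650.05
Landed cost (B) = invoice 44788.33 + 10650.05 + duty 9177.24 = 64615.62
Difference = |62041.16 − 64615.62| = 2574.46

Supplier A is cheaper by CHF 2574.46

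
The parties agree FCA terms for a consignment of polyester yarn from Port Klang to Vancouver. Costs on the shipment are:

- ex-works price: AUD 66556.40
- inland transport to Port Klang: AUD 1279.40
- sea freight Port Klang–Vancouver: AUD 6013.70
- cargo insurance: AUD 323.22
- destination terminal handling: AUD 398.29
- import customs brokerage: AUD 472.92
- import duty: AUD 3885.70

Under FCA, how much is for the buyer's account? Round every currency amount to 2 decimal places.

FCA: the seller delivers export-cleared goods to the carrier; the buyer bears costs from that point.
Seller's account: goods 66556.40 + inland to port 1279.40 = 67835.80
Buyer's account: freight 6013.70 + insurance 323.22 + destination terminal 398.29 + brokerage 472.92 + duty 3885.70 = 11093.83

Buyer's account: AUD 11093.83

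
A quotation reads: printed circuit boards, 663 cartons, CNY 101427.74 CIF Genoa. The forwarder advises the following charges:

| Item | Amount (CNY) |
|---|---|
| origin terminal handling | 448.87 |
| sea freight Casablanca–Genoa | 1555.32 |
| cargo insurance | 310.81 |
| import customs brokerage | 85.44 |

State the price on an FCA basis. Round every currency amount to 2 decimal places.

FCA price: CNY 99112.74

Not relevant to the conversion: brokerage — on the buyer under both terms; not part of either seller's price.
From CIF to FCA, the seller no longer bears: origin terminal, freight, insurance.
FCA price = 101427.74 − 448.87 − 1555.32 − 310.81 = 99112.74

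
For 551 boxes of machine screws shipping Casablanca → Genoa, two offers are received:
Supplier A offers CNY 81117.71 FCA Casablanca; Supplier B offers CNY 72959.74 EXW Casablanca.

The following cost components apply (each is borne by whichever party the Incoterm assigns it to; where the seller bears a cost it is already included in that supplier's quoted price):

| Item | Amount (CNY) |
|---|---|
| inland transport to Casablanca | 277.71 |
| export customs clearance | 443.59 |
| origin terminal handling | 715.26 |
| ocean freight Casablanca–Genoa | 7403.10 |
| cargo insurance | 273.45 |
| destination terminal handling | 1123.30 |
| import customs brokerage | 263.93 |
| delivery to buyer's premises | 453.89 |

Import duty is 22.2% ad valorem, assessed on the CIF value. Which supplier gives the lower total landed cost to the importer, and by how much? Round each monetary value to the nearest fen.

Supplier B is cheaper by CNY 9087.61

Supplier A (FCA):
CIF value = FCA price + origin terminal + freight + insurance = 81117.71 + 715.26 + 7403.10 + 273.45 = 89509.52
Import duty = 89509.52 × 22.2% = 19871.11
Buyer bears (A): 715.26 + 7403.10 + 273.45 + 1123.30 + 263.93 + 453.89 = 10232.93
Landed cost (A) = invoice 81117.71 + 10232.93 + duty 19871.11 = 111221.75
Supplier B (EXW):
CIF value = EXW price + inland to port + export clearance + origin terminal + freight + insurance = 72959.74 + 277.71 + 443.59 + 715.26 + 7403.10 + 273.45 = 82072.85
Import duty = 82072.85 × 22.2% = 18220.17
Buyer bears (B): 277.71 + 443.59 + 715.26 + 7403.10 + 273.45 + 1123.30 + 263.93 + 453.89 = 10954.23
Landed cost (B) = invoice 72959.74 + 10954.23 + duty 18220.17 = 102134.14
Difference = |111221.75 − 102134.14| = 9087.61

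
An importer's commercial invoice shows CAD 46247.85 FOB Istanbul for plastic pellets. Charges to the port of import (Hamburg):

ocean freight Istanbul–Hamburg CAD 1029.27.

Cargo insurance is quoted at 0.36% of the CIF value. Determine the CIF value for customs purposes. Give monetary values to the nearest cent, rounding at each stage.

Let C be the CIF value. C = FOB price + freight + 0.36% × C
C − 0.36% × C = 46247.85 + 1029.27
0.9964 × C = 47277.12
C = 47277.12 / 0.9964 = 47447.93
Insurance premium = 0.36% × 47447.93 = 170.81

CIF value: CAD 47447.93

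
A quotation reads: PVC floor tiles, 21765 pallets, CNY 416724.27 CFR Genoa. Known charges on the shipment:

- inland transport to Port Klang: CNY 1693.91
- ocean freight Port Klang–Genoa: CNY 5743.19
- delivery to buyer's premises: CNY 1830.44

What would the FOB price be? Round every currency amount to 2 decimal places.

FOB price: CNY 410981.08

Not relevant to the conversion: inland to port — on the seller under both CFR and FOB; already in the CFR price and stays in the FOB price. delivery — on the buyer under both terms; not part of either seller's price.
From CFR to FOB, the seller no longer bears: freight.
FOB price = 416724.27 − 5743.19 = 410981.08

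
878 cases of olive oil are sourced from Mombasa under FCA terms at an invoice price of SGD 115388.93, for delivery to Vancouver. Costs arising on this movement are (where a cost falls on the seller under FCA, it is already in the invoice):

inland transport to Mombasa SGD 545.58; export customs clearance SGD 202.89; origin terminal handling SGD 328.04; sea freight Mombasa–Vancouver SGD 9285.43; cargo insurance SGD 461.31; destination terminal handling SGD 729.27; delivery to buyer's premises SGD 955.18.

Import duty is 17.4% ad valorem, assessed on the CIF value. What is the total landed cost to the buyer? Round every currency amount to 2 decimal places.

Total landed cost: SGD 148978.85

FCA: the seller delivers export-cleared goods to the carrier; the buyer bears costs from that point.
Already in the invoice (seller's account under FCA): inland to port, export clearance — exclude.
CIF value = FCA price + origin terminal + freight + insurance = 115388.93 + 328.04 + 9285.43 + 461.31 = 125463.71
Import duty = 125463.71 × 17.4% = 21830.69
Buyer bears: origin terminal 328.04 + freight 9285.43 + insurance 461.31 + destination terminal 729.27 + delivery 955.18 + duty 21830.69 = 33589.92
Landed cost = invoice 115388.93 + 33589.92 = 148978.85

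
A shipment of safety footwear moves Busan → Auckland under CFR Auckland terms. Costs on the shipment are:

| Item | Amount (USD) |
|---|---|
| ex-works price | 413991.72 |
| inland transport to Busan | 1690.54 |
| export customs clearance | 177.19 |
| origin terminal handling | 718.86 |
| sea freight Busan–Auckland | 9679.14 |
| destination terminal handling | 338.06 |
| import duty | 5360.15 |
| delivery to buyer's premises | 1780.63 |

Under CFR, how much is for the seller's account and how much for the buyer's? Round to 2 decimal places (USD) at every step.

Seller: USD 426257.45; buyer: USD 7478.84

CFR: the seller pays costs through ocean freight to the destination port, but not insurance.
Seller's account: goods 413991.72 + inland to port 1690.54 + export clearance 177.19 + origin terminal 718.86 + freight 9679.14 = 426257.45
Buyer's account: destination terminal 338.06 + duty 5360.15 + delivery 1780.63 = 7478.84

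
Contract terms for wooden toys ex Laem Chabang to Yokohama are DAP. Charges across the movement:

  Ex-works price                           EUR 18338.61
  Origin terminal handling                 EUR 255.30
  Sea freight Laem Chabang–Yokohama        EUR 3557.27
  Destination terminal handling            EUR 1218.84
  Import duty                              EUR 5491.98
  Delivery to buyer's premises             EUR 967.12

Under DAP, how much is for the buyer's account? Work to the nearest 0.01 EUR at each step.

Buyer's account: EUR 5491.98

DAP: the seller bears all costs to the named destination except import duty and clearance.
Seller's account: goods 18338.61 + origin terminal 255.30 + freight 3557.27 + destination terminal 1218.84 + delivery 967.12 = 24337.14
Buyer's account: duty 5491.98 = 5491.98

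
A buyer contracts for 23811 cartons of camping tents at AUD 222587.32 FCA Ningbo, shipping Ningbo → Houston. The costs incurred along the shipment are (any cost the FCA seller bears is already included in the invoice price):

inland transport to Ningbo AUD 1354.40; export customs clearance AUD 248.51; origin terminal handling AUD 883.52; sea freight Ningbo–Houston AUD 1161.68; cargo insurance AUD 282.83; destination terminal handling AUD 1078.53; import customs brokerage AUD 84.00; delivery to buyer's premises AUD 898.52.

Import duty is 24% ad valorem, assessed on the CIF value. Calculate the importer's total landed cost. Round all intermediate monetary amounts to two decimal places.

FCA: the seller delivers export-cleared goods to the carrier; the buyer bears costs from that point.
Already in the invoice (seller's account under FCA): inland to port, export clearance — exclude.
CIF value = FCA price + origin terminal + freight + insurance = 222587.32 + 883.52 + 1161.68 + 282.83 = 224915.35
Import duty = 224915.35 × 24% = 53979.68
Buyer bears: origin terminal 883.52 + freight 1161.68 + insurance 282.83 + destination terminal 1078.53 + brokerage 84.00 + delivery 898.52 + duty 53979.68 = 58368.76
Landed cost = invoice 222587.32 + 58368.76 = 280956.08

Total landed cost: AUD 280956.08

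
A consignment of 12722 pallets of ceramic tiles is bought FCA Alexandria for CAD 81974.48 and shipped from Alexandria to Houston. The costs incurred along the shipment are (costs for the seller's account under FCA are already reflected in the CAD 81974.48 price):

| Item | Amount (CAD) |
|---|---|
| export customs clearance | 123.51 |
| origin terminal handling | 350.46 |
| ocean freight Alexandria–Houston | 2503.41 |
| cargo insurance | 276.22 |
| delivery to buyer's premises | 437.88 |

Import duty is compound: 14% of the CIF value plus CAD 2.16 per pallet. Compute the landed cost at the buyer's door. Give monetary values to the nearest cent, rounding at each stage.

FCA: the seller delivers export-cleared goods to the carrier; the buyer bears costs from that point.
Already in the invoice (seller's account under FCA): export clearance — exclude.
CIF value = FCA price + origin terminal + freight + insurance = 81974.48 + 350.46 + 2503.41 + 276.22 = 85104.57
Ad valorem component: 85104.57 × 14% = 11914.64
Specific component: 12722 × 2.16 = 27479.52
Import duty = 11914.64 + 27479.52 = 39394.16
Buyer bears: origin terminal 350.46 + freight 2503.41 + insurance 276.22 + delivery 437.88 + duty 39394.16 = 42962.13
Landed cost = invoice 81974.48 + 42962.13 = 124936.61

Total landed cost: CAD 124936.61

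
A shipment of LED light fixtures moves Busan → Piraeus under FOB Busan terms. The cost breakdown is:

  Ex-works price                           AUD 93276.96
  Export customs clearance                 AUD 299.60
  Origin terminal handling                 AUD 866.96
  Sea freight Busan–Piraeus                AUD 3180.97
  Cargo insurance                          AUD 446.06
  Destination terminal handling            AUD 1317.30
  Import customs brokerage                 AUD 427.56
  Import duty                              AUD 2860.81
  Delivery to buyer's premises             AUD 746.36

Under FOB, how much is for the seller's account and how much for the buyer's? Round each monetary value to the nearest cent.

Seller: AUD 94443.52; buyer: AUD 8979.06

FOB: the seller bears costs until goods are on board at the origin port; the buyer bears freight, insurance and all costs thereafter.
Seller's account: goods 93276.96 + export clearance 299.60 + origin terminal 866.96 = 94443.52
Buyer's account: freight 3180.97 + insurance 446.06 + destination terminal 1317.30 + brokerage 427.56 + duty 2860.81 + delivery 746.36 = 8979.06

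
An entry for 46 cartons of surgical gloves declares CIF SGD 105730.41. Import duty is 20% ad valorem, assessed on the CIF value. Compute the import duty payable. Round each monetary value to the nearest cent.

Import duty: SGD 21146.08

Import duty = 105730.41 × 20% = 21146.08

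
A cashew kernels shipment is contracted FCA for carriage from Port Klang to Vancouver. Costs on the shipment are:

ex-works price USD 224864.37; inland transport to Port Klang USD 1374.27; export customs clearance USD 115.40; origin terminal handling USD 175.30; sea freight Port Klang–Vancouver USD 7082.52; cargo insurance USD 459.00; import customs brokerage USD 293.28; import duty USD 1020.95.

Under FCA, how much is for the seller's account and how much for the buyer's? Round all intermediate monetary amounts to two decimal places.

Seller: USD 226354.04; buyer: USD 9031.05

FCA: the seller delivers export-cleared goods to the carrier; the buyer bears costs from that point.
Seller's account: goods 224864.37 + inland to port 1374.27 + export clearance 115.40 = 226354.04
Buyer's account: origin terminal 175.30 + freight 7082.52 + insurance 459.00 + brokerage 293.28 + duty 1020.95 = 9031.05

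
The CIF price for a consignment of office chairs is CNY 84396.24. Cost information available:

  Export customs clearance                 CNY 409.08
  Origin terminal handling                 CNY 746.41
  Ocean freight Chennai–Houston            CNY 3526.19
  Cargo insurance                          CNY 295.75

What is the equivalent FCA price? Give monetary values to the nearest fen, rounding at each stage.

FCA price: CNY 79827.89

Not relevant to the conversion: export clearance — on the seller under both CIF and FCA; already in the CIF price and stays in the FCA price.
From CIF to FCA, the seller no longer bears: origin terminal, freight, insurance.
FCA price = 84396.24 − 746.41 − 3526.19 − 295.75 = 79827.89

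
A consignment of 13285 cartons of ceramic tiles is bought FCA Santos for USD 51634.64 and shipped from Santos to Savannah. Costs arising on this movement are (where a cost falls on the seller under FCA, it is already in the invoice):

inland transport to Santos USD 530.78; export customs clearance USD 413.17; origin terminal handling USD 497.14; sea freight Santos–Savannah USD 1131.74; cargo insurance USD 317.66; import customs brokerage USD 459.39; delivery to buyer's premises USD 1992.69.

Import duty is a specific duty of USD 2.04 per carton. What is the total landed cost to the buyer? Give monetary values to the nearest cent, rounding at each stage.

FCA: the seller delivers export-cleared goods to the carrier; the buyer bears costs from that point.
Already in the invoice (seller's account under FCA): inland to port, export clearance — exclude.
CIF value = FCA price + origin terminal + freight + insurance = 51634.64 + 497.14 + 1131.74 + 317.66 = 53581.18
Import duty = 13285 × 2.04 = 27101.40
Buyer bears: origin terminal 497.14 + freight 1131.74 + insurance 317.66 + brokerage 459.39 + delivery 1992.69 + duty 27101.40 = 31500.02
Landed cost = invoice 51634.64 + 31500.02 = 83134.66

Total landed cost: USD 83134.66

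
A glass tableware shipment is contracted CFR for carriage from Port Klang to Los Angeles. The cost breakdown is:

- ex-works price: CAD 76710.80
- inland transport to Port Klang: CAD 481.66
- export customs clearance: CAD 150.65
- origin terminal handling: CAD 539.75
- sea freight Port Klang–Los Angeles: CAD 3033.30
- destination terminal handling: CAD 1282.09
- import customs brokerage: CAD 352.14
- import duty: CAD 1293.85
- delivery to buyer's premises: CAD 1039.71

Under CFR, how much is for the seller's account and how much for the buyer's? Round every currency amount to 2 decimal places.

CFR: the seller pays costs through ocean freight to the destination port, but not insurance.
Seller's account: goods 76710.80 + inland to port 481.66 + export clearance 150.65 + origin terminal 539.75 + freight 3033.30 = 80916.16
Buyer's account: destination terminal 1282.09 + brokerage 352.14 + duty 1293.85 + delivery 1039.71 = 3967.79

Seller: CAD 80916.16; buyer: CAD 3967.79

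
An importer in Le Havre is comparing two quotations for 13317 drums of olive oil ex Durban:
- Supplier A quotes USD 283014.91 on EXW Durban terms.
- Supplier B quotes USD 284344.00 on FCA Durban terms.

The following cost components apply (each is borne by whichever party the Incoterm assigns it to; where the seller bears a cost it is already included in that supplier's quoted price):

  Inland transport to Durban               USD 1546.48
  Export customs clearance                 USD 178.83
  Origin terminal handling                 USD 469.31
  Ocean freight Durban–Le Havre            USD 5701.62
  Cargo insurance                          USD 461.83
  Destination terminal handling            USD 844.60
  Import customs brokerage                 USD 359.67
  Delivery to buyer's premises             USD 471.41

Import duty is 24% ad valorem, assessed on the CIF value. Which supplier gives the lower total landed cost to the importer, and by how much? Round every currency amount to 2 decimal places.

Supplier A (EXW):
CIF value = EXW price + inland to port + export clearance + origin terminal + freight + insurance = 283014.91 + 1546.48 + 178.83 + 469.31 + 5701.62 + 461.83 = 291372.98
Import duty = 291372.98 × 24% = 69929.52
Buyer bears (A): 1546.48 + 178.83 + 469.31 + 5701.62 + 461.83 + 844.60 + 359.67 + 471.41 = 10033.75
Landed cost (A) = invoice 283014.91 + 10033.75 + duty 69929.52 = 362978.18
Supplier B (FCA):
CIF value = FCA price + origin terminal + freight + insurance = 284344.00 + 469.31 + 5701.62 + 461.83 = 290976.76
Import duty = 290976.76 × 24% = 69834.42
Buyer bears (B): 469.31 + 5701.62 + 461.83 + 844.60 + 359.67 + 471.41 = 8308.44
Landed cost (B) = invoice 284344.00 + 8308.44 + duty 69834.42 = 362486.86
Difference = |362978.18 − 362486.86| = 491.32

Supplier B is cheaper by USD 491.32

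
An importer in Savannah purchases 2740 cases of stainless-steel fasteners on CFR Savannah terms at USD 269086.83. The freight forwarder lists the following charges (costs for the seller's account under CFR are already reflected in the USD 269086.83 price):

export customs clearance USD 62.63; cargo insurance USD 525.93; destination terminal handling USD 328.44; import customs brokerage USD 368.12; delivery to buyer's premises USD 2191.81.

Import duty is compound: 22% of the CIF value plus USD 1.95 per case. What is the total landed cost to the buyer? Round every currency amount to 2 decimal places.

Total landed cost: USD 337158.94

CFR: the seller pays costs through ocean freight to the destination port, but not insurance.
Already in the invoice (seller's account under CFR): export clearance — exclude.
CIF value = CFR price + insurance = 269086.83 + 525.93 = 269612.76
Ad valorem component: 269612.76 × 22% = 59314.81
Specific component: 2740 × 1.95 = 5343.00
Import duty = 59314.81 + 5343.00 = 64657.81
Buyer bears: insurance 525.93 + destination terminal 328.44 + brokerage 368.12 + delivery 2191.81 + duty 64657.81 = 68072.11
Landed cost = invoice 269086.83 + 68072.11 = 337158.94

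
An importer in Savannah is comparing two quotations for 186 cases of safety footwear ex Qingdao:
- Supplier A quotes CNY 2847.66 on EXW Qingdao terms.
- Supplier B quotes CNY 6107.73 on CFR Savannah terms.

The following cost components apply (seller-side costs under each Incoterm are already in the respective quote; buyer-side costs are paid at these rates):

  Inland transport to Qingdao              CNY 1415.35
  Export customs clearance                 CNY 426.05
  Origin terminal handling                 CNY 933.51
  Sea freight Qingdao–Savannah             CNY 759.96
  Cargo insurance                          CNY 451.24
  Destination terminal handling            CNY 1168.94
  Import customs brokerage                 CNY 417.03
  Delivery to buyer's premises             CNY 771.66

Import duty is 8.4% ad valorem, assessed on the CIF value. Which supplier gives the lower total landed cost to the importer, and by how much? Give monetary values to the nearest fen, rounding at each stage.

Supplier B is cheaper by CNY 297.89

Supplier A (EXW):
CIF value = EXW price + inland to port + export clearance + origin terminal + freight + insurance = 2847.66 + 1415.35 + 426.05 + 933.51 + 759.96 + 451.24 = 6833.77
Import duty = 6833.77 × 8.4% = 574.04
Buyer bears (A): 1415.35 + 426.05 + 933.51 + 759.96 + 451.24 + 1168.94 + 417.03 + 771.66 = 6343.74
Landed cost (A) = invoice 2847.66 + 6343.74 + duty 574.04 = 9765.44
Supplier B (CFR):
CIF value = CFR price + insurance = 6107.73 + 451.24 = 6558.97
Import duty = 6558.97 × 8.4% = 550.95
Buyer bears (B): 451.24 + 1168.94 + 417.03 + 771.66 = 2808.87
Landed cost (B) = invoice 6107.73 + 2808.87 + duty 550.95 = 9467.55
Difference = |9765.44 − 9467.55| = 297.89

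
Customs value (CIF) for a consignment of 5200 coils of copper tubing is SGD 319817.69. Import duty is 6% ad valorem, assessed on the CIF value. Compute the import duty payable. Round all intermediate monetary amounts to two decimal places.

Import duty: SGD 19189.06

Import duty = 319817.69 × 6% = 19189.06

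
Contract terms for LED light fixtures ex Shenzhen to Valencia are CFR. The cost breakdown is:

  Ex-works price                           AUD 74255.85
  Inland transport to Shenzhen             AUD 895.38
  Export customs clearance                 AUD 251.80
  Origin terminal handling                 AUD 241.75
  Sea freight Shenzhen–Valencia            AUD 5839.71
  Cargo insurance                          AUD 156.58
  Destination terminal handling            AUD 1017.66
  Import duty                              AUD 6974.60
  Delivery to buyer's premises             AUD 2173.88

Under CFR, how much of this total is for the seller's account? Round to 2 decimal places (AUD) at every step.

Seller's account: AUD 81484.49

CFR: the seller pays costs through ocean freight to the destination port, but not insurance.
Seller's account: goods 74255.85 + inland to port 895.38 + export clearance 251.80 + origin terminal 241.75 + freight 5839.71 = 81484.49
Buyer's account: insurance 156.58 + destination terminal 1017.66 + duty 6974.60 + delivery 2173.88 = 10322.72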